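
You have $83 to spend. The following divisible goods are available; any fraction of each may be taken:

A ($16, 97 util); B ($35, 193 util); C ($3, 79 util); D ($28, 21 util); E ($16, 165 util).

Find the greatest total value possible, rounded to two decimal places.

Take in order of value per unit:
- C (79/3 per unit): all 3 → value 79, running total 79.00
- E (165/16 per unit): all 16 → value 165, running total 244.00
- A (97/16 per unit): all 16 → value 97, running total 341.00
- B (193/35 per unit): all 35 → value 193, running total 534.00
- D (21/28 per unit): 13 of 28 → value 13×21/28 = 9.7500, running total 543.75
Total 543.75.

543.75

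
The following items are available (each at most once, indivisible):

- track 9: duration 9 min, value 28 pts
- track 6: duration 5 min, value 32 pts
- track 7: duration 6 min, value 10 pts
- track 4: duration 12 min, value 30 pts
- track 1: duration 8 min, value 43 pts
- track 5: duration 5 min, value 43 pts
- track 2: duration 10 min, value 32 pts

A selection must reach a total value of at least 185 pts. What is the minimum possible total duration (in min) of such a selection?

Subsets with value ≥ 185, sorted by total duration:
- track 9+track 6+track 7+track 1+track 5+track 2: duration 43, value 188
- track 9+track 6+track 7+track 4+track 1+track 5: duration 45, value 186
Minimum duration: 43 min.

43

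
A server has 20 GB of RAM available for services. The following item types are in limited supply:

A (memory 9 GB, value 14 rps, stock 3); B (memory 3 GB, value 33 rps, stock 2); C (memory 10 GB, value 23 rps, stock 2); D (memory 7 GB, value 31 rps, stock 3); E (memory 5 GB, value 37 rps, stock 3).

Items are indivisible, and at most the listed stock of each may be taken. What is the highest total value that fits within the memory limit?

Best selections within memory 20 and stock limits:
- 1×B + 3×E: memory 18, value 144
- 2×B + 2×E: memory 16, value 140
Best: 144 rps.

144 rps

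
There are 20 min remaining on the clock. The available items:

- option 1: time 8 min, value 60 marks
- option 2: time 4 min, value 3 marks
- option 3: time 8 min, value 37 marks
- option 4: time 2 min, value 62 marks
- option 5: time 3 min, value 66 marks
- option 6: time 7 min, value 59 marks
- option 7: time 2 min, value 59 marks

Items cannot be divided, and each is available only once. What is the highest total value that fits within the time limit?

This is a 0/1 knapsack; check combinations near the capacity.
- option 1+option 2+option 4+option 5+option 7: time 8+4+2+3+2=19, value 60+3+62+66+59=250
- option 2+option 4+option 5+option 6+option 7: time 4+2+3+7+2=18, value 3+62+66+59+59=249
- option 1+option 4+option 5+option 7: time 8+2+3+2=15, value 60+62+66+59=247
Best: 250 marks.

250 marks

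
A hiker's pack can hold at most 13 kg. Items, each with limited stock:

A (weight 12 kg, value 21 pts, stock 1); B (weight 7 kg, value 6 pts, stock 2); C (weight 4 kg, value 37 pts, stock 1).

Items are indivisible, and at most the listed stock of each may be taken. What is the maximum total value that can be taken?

43 pts

Best selections within weight 13 and stock limits:
- 1×B + 1×C: weight 11, value 43
- 1×C: weight 4, value 37
- 1×A: weight 12, value 21
Best: 43 pts.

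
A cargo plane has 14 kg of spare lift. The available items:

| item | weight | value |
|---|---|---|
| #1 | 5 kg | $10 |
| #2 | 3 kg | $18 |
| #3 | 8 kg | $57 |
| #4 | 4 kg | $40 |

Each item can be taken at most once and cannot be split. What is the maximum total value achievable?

Check high-value combinations within 14 kg:
- #3+#4: weight 8+4=12, value 57+40=97
- #2+#3: weight 3+8=11, value 18+57=75
- #1+#2+#4: weight 5+3+4=12, value 10+18+40=68
- #1+#3: weight 5+8=13, value 10+57=67
- #2+#4: weight 3+4=7, value 18+40=58
Best: $97.

$97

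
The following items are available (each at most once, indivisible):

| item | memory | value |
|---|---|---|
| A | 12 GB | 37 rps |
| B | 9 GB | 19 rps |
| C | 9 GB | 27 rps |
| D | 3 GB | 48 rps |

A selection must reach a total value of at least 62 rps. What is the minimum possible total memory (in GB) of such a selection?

Subsets with value ≥ 62, sorted by total memory:
- C+D: memory 12, value 75
- B+D: memory 12, value 67
- A+D: memory 15, value 85
- B+C+D: memory 21, value 94
Minimum memory: 12 GB.

12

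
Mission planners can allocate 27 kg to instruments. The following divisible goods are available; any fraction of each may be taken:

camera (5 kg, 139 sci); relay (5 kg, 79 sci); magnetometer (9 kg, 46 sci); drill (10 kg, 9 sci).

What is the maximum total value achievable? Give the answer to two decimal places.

271.20

Take in order of value per unit:
- camera (139/5 per unit): all 5 → value 139, running total 139.00
- relay (79/5 per unit): all 5 → value 79, running total 218.00
- magnetometer (46/9 per unit): all 9 → value 46, running total 264.00
- drill (9/10 per unit): 8 of 10 → value 8×9/10 = 7.2000, running total 271.20
Total 271.20.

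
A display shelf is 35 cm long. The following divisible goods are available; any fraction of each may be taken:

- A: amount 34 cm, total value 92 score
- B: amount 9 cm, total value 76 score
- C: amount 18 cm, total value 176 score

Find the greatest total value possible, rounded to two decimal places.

Take in order of value per unit:
- C (176/18 per unit): all 18 → value 176, running total 176.00
- B (76/9 per unit): all 9 → value 76, running total 252.00
- A (92/34 per unit): 8 of 34 → value 8×92/34 = 21.6471, running total 273.65
Total 273.65.

273.65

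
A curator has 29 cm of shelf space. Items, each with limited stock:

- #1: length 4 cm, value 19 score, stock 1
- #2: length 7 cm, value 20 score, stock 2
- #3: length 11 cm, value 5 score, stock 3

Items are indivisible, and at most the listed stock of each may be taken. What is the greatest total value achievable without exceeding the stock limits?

64 score

Top feasible selections:
- 1×#1 + 2×#2 + 1×#3: length 29, value 64
- 1×#1 + 2×#2: length 18, value 59
- 2×#2 + 1×#3: length 25, value 45
Best: 64 score.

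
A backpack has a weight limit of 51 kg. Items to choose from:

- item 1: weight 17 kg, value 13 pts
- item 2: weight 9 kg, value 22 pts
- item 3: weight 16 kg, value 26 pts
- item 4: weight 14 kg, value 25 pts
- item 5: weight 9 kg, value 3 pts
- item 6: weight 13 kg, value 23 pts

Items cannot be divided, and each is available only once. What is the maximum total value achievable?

76 pts

Check high-value combinations within 51 kg:
- item 2+item 3+item 4+item 5: weight 9+16+14+9=48, value 22+26+25+3=76
- item 3+item 4+item 6: weight 16+14+13=43, value 26+25+23=74
- item 2+item 3+item 5+item 6: weight 9+16+9+13=47, value 22+26+3+23=74
Best: 76 pts.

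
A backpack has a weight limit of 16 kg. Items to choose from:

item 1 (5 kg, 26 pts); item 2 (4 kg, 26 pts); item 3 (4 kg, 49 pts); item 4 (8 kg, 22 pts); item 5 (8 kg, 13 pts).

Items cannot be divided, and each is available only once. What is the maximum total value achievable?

101 pts

Check high-value combinations within 16 kg:
- item 1+item 2+item 3: weight 5+4+4=13, value 26+26+49=101
- item 2+item 3+item 4: weight 4+4+8=16, value 26+49+22=97
- item 2+item 3+item 5: weight 4+4+8=16, value 26+49+13=88
- item 2+item 3: weight 4+4=8, value 26+49=75
Best: 101 pts.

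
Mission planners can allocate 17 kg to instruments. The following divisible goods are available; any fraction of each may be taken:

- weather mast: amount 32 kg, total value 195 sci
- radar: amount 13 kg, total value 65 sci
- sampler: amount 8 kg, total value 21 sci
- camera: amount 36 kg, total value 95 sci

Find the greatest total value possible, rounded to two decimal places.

Take in order of value per unit:
- weather mast (195/32 per unit): 17 of 32 → value 17×195/32 = 103.5938, running total 103.59
Total 103.59.

103.59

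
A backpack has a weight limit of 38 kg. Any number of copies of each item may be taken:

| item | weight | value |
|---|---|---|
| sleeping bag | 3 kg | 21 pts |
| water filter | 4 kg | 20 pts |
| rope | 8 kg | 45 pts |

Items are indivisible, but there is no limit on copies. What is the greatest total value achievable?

255 pts

Best value-per-unit is sleeping bag at 21/3; filling with it alone gives 12×21 = 252.
Optimal mix: 10×sleeping bag + 1×rope → weight 38, value 255.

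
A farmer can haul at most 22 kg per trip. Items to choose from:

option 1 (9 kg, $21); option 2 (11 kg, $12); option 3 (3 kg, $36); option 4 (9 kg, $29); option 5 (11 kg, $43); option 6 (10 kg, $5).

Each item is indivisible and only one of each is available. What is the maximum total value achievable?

$86

Check high-value combinations within 22 kg:
- option 1+option 3+option 4: weight 9+3+9=21, value 21+36+29=86
- option 3+option 5: weight 3+11=14, value 36+43=79
- option 4+option 5: weight 9+11=20, value 29+43=72
- option 3+option 4+option 6: weight 3+9+10=22, value 36+29+5=70
Best: $86.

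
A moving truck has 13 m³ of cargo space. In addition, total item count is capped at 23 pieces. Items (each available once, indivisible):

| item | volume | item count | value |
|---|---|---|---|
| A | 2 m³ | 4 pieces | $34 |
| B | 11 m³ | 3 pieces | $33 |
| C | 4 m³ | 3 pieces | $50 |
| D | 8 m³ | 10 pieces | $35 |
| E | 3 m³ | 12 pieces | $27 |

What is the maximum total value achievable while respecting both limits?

$111

Feasible sets respecting both limits:
- A+C+E: volume 9, item count 19, value 111
- C+D: volume 12, item count 13, value 85
- A+C: volume 6, item count 7, value 84
Best: $111.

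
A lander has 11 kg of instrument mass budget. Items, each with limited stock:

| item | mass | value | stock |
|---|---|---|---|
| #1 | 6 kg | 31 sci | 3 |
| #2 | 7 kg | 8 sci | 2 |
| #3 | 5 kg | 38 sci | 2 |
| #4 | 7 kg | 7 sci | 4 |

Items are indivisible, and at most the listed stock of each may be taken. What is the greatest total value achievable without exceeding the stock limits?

Top feasible selections:
- 2×#3: mass 10, value 76
- 1×#1 + 1×#3: mass 11, value 69
- 1×#3: mass 5, value 38
Best: 76 sci.

76 sci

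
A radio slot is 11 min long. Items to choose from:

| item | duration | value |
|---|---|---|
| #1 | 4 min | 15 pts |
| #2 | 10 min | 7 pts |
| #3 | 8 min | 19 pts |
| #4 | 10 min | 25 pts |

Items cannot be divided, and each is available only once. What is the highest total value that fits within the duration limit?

25 pts

This is a 0/1 knapsack; check combinations near the capacity.
- #4: duration 10, value 25
- #3: duration 8, value 19
- #1: duration 4, value 15
- #2: duration 10, value 7
Best: 25 pts.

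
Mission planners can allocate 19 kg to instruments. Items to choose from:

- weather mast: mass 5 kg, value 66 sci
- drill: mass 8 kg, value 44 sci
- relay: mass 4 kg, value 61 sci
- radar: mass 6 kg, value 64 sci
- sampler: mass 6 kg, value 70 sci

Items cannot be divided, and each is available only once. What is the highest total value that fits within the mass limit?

200 sci

Check high-value combinations within 19 kg:
- weather mast+radar+sampler: mass 5+6+6=17, value 66+64+70=200
- weather mast+relay+sampler: mass 5+4+6=15, value 66+61+70=197
- relay+radar+sampler: mass 4+6+6=16, value 61+64+70=195
- weather mast+relay+radar: mass 5+4+6=15, value 66+61+64=191
Best: 200 sci.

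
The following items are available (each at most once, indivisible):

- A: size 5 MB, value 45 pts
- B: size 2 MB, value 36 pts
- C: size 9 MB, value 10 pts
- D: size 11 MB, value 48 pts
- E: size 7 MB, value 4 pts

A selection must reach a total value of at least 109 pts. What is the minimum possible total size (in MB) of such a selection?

18

Subsets with value ≥ 109, sorted by total size:
- A+B+D: size 18, value 129
- A+B+D+E: size 25, value 133
Minimum size: 18 MB.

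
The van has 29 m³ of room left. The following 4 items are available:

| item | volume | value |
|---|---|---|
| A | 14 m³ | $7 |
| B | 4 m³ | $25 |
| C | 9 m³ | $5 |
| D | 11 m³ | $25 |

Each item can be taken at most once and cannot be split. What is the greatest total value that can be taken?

$57

Check high-value combinations within 29 m³:
- A+B+D: volume 14+4+11=29, value 7+25+25=57
- B+C+D: volume 4+9+11=24, value 25+5+25=55
- B+D: volume 4+11=15, value 25+25=50
- A+B+C: volume 14+4+9=27, value 7+25+5=37
Best: $57.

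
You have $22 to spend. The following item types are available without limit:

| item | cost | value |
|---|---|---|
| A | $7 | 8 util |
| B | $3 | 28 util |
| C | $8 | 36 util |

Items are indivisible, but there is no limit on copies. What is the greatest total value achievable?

196 util

Best value-per-unit is B at 28/3, and filling with it alone uses cost 7×3=21. No mix of the others beats 7×28 = 196.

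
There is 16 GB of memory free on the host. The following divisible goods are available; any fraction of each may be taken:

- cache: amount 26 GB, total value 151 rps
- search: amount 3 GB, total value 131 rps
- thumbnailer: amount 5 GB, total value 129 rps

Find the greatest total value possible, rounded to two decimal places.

306.46

Take in order of value per unit:
- search (131/3 per unit): all 3 → value 131, running total 131.00
- thumbnailer (129/5 per unit): all 5 → value 129, running total 260.00
- cache (151/26 per unit): 8 of 26 → value 8×151/26 = 46.4615, running total 306.46
Total 306.46.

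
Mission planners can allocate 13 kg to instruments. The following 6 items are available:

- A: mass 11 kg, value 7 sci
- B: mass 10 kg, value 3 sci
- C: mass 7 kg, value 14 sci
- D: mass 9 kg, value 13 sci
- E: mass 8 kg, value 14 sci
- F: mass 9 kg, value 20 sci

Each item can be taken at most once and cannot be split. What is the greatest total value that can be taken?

Check high-value combinations within 13 kg:
- F: mass 9, value 20
- C: mass 7, value 14
- E: mass 8, value 14
Best: 20 sci.

20 sci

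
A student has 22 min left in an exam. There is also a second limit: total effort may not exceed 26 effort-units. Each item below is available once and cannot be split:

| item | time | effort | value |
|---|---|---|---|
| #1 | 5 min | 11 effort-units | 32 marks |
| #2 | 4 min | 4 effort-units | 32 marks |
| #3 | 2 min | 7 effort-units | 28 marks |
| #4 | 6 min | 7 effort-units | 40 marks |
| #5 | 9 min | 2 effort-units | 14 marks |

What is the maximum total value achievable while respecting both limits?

Feasible sets respecting both limits:
- #2+#3+#4+#5: time 21, effort 20, value 114
- #1+#2+#3+#5: time 20, effort 24, value 106
- #1+#2+#4: time 15, effort 22, value 104
- #1+#3+#4: time 13, effort 25, value 100
Best: 114 marks.

114 marks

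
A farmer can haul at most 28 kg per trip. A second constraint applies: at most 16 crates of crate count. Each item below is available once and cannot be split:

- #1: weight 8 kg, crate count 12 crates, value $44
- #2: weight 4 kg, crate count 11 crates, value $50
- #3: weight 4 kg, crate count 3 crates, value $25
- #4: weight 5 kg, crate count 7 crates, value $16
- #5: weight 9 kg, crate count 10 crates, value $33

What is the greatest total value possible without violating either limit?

Feasible sets respecting both limits:
- #2+#3: weight 8, crate count 14, value 75
- #1+#3: weight 12, crate count 15, value 69
- #3+#5: weight 13, crate count 13, value 58
- #2: weight 4, crate count 11, value 50
Best: $75.

$75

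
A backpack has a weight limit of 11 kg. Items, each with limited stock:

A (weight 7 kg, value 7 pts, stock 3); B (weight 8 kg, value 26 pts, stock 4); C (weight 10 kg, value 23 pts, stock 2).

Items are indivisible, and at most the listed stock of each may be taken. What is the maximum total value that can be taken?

26 pts

Best selections within weight 11 and stock limits:
- 1×B: weight 8, value 26
- 1×C: weight 10, value 23
Best: 26 pts.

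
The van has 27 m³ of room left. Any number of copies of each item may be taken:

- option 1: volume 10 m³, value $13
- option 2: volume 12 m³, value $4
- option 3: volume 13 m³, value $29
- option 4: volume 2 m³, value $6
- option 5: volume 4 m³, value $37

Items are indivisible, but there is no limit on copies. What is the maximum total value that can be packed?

$228

Best value-per-unit is option 5 at 37/4; filling with it alone gives 6×37 = 222.
Optimal mix: 1×option 4 + 6×option 5 → volume 26, value 228.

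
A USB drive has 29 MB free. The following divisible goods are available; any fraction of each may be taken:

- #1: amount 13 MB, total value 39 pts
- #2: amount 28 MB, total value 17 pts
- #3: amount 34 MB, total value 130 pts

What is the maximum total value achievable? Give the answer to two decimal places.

Take in order of value per unit:
- #3 (130/34 per unit): 29 of 34 → value 29×130/34 = 110.8824, running total 110.88
Total 110.88.

110.88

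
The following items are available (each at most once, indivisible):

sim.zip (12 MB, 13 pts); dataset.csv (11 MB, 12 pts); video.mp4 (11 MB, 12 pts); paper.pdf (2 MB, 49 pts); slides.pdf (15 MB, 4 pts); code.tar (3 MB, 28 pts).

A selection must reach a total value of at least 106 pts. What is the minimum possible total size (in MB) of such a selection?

Subsets with value ≥ 106, sorted by total size:
- sim.zip+dataset.csv+video.mp4+paper.pdf+code.tar: size 39, value 114
- sim.zip+dataset.csv+paper.pdf+slides.pdf+code.tar: size 43, value 106
- sim.zip+video.mp4+paper.pdf+slides.pdf+code.tar: size 43, value 106
Minimum size: 39 MB.

39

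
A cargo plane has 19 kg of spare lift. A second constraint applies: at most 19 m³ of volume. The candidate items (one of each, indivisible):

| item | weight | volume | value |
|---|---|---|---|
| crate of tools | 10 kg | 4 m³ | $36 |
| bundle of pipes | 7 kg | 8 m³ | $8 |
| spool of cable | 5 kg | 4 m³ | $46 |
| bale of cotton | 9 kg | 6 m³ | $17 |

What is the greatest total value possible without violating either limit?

$82

Feasible sets respecting both limits:
- crate of tools+spool of cable: weight 15, volume 8, value 82
- spool of cable+bale of cotton: weight 14, volume 10, value 63
- bundle of pipes+spool of cable: weight 12, volume 12, value 54
- crate of tools+bale of cotton: weight 19, volume 10, value 53
Best: $82.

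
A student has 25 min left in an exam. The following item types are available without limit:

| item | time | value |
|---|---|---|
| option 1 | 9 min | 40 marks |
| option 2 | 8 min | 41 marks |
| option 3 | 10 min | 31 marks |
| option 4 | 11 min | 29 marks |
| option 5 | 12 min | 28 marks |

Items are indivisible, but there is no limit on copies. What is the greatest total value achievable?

123 marks

Best value-per-unit is option 2 at 41/8, and filling with it alone uses time 3×8=24. No mix of the others beats 3×41 = 123.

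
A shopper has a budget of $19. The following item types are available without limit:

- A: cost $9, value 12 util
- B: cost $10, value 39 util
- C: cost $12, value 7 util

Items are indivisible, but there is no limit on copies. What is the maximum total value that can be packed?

51 util

Best value-per-unit is B at 39/10; filling with it alone gives 1×39 = 39.
Optimal mix: 1×A + 1×B → cost 19, value 51.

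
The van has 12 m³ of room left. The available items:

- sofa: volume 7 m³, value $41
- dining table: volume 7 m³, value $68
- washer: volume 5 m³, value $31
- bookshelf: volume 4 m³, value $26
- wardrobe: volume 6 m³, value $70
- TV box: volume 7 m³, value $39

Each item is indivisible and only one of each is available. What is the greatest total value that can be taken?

$101

Check high-value combinations within 12 m³:
- washer+wardrobe: volume 5+6=11, value 31+70=101
- dining table+washer: volume 7+5=12, value 68+31=99
- bookshelf+wardrobe: volume 4+6=10, value 26+70=96
- dining table+bookshelf: volume 7+4=11, value 68+26=94
- sofa+washer: volume 7+5=12, value 41+31=72
Best: $101.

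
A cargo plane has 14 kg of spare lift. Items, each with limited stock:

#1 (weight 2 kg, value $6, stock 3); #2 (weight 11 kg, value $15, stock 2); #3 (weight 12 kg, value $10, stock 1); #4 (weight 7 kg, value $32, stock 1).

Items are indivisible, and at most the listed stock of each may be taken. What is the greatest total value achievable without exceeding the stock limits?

Best selections within weight 14 and stock limits:
- 3×#1 + 1×#4: weight 13, value 50
- 2×#1 + 1×#4: weight 11, value 44
- 1×#1 + 1×#4: weight 9, value 38
Best: $50.

$50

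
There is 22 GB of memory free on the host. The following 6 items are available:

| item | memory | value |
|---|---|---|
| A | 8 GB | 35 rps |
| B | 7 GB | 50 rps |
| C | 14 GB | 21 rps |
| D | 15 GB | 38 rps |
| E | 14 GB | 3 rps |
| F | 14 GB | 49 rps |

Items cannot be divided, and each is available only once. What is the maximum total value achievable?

This is a 0/1 knapsack; check combinations near the capacity.
- B+F: memory 7+14=21, value 50+49=99
- B+D: memory 7+15=22, value 50+38=88
- A+B: memory 8+7=15, value 35+50=85
- A+F: memory 8+14=22, value 35+49=84
Best: 99 rps.

99 rps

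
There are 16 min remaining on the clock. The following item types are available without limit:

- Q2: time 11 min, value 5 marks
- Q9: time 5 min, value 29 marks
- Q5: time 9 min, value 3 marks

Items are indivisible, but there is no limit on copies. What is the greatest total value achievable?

Best value-per-unit is Q9 at 29/5, and filling with it alone uses time 3×5=15. No mix of the others beats 3×29 = 87.

87 marks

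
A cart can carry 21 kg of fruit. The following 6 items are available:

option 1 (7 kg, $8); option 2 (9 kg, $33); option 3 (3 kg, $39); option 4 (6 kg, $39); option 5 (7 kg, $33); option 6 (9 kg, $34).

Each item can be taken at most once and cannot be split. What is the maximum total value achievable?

$112

Check high-value combinations within 21 kg:
- option 3+option 4+option 6: weight 3+6+9=18, value 39+39+34=112
- option 3+option 4+option 5: weight 3+6+7=16, value 39+39+33=111
- option 2+option 3+option 4: weight 9+3+6=18, value 33+39+39=111
Best: $112.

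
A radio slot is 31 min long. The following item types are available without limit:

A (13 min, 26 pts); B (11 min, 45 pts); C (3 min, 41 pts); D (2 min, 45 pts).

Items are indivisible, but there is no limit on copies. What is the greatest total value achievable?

Best value-per-unit is D at 45/2, and filling with it alone uses duration 15×2=30. No mix of the others beats 15×45 = 675.

675 pts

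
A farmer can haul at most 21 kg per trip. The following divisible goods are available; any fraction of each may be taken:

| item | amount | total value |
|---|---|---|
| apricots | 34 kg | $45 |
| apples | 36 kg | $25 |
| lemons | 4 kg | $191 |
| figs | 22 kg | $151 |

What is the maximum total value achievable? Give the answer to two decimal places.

Take in order of value per unit:
- lemons (191/4 per unit): all 4 → value 191, running total 191.00
- figs (151/22 per unit): 17 of 22 → value 17×151/22 = 116.6818, running total 307.68
Total 307.68.

307.68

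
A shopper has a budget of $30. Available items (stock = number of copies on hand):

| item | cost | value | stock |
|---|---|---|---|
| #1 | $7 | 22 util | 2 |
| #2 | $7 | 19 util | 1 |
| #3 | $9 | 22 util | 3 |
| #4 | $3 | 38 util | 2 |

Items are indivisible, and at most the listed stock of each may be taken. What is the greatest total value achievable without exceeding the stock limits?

142 util

Best selections within cost 30 and stock limits:
- 2×#1 + 1×#3 + 2×#4: cost 29, value 142
- 2×#1 + 1×#2 + 2×#4: cost 27, value 139
- 1×#1 + 1×#2 + 1×#3 + 2×#4: cost 29, value 139
- 2×#1 + 2×#4: cost 20, value 120
Best: 142 util.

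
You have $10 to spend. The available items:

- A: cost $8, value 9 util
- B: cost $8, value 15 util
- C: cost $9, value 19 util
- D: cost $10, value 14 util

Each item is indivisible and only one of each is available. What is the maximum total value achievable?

19 util

This is a 0/1 knapsack; check combinations near the capacity.
- C: cost 9, value 19
- B: cost 8, value 15
- D: cost 10, value 14
- A: cost 8, value 9
Best: 19 util.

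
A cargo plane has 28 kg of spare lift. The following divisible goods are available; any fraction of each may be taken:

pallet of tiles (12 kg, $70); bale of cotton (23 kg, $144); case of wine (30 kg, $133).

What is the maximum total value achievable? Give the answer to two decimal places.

173.17

Take in order of value per unit:
- bale of cotton (144/23 per unit): all 23 → value 144, running total 144.00
- pallet of tiles (70/12 per unit): 5 of 12 → value 5×70/12 = 29.1667, running total 173.17
Total 173.17.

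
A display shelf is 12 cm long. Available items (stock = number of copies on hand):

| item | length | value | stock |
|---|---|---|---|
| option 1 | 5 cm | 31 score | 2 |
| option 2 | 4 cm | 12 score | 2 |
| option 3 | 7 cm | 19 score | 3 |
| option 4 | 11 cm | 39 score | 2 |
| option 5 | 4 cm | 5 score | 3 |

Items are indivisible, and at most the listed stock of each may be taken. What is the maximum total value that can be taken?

Best selections within length 12 and stock limits:
- 2×option 1: length 10, value 62
- 1×option 1 + 1×option 3: length 12, value 50
- 1×option 1 + 1×option 2: length 9, value 43
- 1×option 4: length 11, value 39
Best: 62 score.

62 score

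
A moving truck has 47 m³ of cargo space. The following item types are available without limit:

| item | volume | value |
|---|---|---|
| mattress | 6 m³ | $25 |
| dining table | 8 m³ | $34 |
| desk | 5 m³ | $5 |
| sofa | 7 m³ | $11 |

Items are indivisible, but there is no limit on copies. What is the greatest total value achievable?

Best value-per-unit is dining table at 34/8; filling with it alone gives 5×34 = 170.
Optimal mix: 1×mattress + 5×dining table → volume 46, value 195.

$195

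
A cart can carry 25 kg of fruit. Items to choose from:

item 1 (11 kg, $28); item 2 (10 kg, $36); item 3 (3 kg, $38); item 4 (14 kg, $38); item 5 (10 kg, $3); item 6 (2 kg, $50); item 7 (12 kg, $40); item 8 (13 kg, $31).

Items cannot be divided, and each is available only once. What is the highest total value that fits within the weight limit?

$128

This is a 0/1 knapsack; check combinations near the capacity.
- item 3+item 6+item 7: weight 3+2+12=17, value 38+50+40=128
- item 2+item 3+item 5+item 6: weight 10+3+10+2=25, value 36+38+3+50=127
- item 3+item 4+item 6: weight 3+14+2=19, value 38+38+50=126
- item 2+item 6+item 7: weight 10+2+12=24, value 36+50+40=126
Best: $128.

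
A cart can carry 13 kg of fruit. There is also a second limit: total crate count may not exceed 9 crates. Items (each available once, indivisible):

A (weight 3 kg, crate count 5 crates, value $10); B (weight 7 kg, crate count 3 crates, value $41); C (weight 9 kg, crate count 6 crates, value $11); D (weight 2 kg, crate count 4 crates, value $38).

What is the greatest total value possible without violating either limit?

Feasible sets respecting both limits:
- B+D: weight 9, crate count 7, value 79
- A+B: weight 10, crate count 8, value 51
- A+D: weight 5, crate count 9, value 48
Best: $79.

$79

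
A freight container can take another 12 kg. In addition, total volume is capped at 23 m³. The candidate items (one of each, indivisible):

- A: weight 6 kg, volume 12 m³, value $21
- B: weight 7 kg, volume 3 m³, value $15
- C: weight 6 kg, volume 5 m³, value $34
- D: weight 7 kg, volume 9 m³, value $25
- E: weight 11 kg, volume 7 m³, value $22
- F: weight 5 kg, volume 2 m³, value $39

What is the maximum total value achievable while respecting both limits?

$73

Feasible sets respecting both limits:
- C+F: weight 11, volume 7, value 73
- D+F: weight 12, volume 11, value 64
- A+F: weight 11, volume 14, value 60
- A+C: weight 12, volume 17, value 55
Best: $73.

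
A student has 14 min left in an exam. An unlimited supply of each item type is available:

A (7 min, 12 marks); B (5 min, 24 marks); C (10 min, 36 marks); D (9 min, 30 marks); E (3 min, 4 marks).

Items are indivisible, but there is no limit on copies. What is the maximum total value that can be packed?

54 marks

Best value-per-unit is B at 24/5; filling with it alone gives 2×24 = 48.
Optimal mix: 1×B + 1×D → time 14, value 54.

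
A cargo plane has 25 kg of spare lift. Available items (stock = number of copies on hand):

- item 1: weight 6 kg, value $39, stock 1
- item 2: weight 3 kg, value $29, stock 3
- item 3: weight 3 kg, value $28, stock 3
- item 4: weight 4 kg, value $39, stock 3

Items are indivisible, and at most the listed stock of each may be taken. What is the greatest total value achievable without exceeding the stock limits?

Top feasible selections:
- 3×item 2 + 1×item 3 + 3×item 4: weight 24, value 232
- 2×item 2 + 2×item 3 + 3×item 4: weight 24, value 231
- 1×item 2 + 3×item 3 + 3×item 4: weight 24, value 230
Best: $232.

$232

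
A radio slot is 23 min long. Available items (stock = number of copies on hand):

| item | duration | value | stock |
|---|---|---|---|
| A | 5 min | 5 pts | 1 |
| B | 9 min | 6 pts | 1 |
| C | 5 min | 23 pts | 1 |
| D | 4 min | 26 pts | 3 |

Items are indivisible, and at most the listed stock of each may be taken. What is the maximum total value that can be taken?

Top feasible selections:
- 1×A + 1×C + 3×D: duration 22, value 106
- 1×C + 3×D: duration 17, value 101
Best: 106 pts.

106 pts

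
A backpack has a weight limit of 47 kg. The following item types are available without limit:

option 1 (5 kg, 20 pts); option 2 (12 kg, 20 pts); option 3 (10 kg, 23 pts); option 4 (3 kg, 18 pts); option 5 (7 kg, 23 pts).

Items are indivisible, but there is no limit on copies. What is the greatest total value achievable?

Best value-per-unit is option 4 at 18/3; filling with it alone gives 15×18 = 270.
Optimal mix: 1×option 1 + 14×option 4 → weight 47, value 272.

272 pts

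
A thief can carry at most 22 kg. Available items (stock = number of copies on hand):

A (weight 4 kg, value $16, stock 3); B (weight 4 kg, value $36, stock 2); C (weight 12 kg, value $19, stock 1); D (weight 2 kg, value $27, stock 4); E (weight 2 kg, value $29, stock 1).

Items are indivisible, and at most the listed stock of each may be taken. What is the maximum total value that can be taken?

Best selections within weight 22 and stock limits:
- 1×A + 2×B + 4×D + 1×E: weight 22, value 225
- 2×B + 4×D + 1×E: weight 18, value 209
- 2×A + 1×B + 4×D + 1×E: weight 22, value 205
Best: $225.

$225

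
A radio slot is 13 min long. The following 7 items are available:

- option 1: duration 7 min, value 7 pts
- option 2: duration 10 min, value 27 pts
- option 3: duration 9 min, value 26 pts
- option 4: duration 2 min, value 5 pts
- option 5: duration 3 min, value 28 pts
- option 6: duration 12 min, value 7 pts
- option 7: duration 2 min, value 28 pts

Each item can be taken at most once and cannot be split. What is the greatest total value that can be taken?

Check high-value combinations within 13 min:
- option 1+option 5+option 7: duration 7+3+2=12, value 7+28+28=63
- option 4+option 5+option 7: duration 2+3+2=7, value 5+28+28=61
- option 3+option 4+option 7: duration 9+2+2=13, value 26+5+28=59
- option 5+option 7: duration 3+2=5, value 28+28=56
Best: 63 pts.

63 pts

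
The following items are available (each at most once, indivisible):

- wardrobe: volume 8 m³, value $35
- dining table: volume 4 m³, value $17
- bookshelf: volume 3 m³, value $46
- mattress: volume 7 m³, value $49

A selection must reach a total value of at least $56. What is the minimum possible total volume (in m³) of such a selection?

7

Subsets with value ≥ 56, sorted by total volume:
- dining table+bookshelf: volume 7, value 63
- bookshelf+mattress: volume 10, value 95
Minimum volume: 7 m³.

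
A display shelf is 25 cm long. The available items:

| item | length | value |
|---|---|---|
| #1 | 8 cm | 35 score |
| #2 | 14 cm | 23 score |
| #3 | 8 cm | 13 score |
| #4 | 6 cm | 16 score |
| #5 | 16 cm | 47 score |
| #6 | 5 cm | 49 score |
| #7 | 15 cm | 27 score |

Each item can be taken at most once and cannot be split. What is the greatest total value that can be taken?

100 score

Check high-value combinations within 25 cm:
- #1+#4+#6: length 8+6+5=19, value 35+16+49=100
- #1+#3+#6: length 8+8+5=21, value 35+13+49=97
- #5+#6: length 16+5=21, value 47+49=96
- #2+#4+#6: length 14+6+5=25, value 23+16+49=88
Best: 100 score.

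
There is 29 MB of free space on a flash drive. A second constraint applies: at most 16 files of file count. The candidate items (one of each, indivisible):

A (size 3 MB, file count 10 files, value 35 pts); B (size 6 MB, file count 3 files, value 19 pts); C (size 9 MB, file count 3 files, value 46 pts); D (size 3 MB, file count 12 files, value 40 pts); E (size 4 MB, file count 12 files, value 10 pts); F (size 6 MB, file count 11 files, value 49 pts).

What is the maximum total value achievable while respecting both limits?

100 pts

Feasible sets respecting both limits:
- A+B+C: size 18, file count 16, value 100
- C+F: size 15, file count 14, value 95
- C+D: size 12, file count 15, value 86
Best: 100 pts.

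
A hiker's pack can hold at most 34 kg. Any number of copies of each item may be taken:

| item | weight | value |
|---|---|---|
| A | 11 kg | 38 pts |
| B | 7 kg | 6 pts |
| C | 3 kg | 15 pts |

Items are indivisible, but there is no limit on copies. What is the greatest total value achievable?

165 pts

Best value-per-unit is C at 15/3, and filling with it alone uses weight 11×3=33. No mix of the others beats 11×15 = 165.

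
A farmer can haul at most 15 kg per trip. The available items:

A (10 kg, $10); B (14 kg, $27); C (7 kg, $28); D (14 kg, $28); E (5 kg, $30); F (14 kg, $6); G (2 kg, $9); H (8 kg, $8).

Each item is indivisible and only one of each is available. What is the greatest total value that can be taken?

Check high-value combinations within 15 kg:
- C+E+G: weight 7+5+2=14, value 28+30+9=67
- C+E: weight 7+5=12, value 28+30=58
- E+G+H: weight 5+2+8=15, value 30+9+8=47
- A+E: weight 10+5=15, value 10+30=40
Best: $67.

$67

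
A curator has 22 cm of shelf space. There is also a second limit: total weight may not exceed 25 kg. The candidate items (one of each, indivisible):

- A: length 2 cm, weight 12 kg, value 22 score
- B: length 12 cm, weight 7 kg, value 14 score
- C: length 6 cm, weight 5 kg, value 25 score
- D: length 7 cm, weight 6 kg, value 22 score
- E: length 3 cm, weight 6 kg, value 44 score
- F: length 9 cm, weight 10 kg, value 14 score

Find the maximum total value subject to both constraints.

91 score

Feasible sets respecting both limits:
- A+C+E: length 11, weight 23, value 91
- C+D+E: length 16, weight 17, value 91
- A+D+E: length 12, weight 24, value 88
- B+C+E: length 21, weight 18, value 83
Best: 91 score.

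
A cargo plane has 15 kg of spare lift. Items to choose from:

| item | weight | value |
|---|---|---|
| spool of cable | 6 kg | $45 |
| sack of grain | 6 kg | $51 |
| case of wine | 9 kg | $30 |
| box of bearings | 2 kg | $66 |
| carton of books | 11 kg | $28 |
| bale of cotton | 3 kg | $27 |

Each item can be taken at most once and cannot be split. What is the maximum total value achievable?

$162

Check high-value combinations within 15 kg:
- spool of cable+sack of grain+box of bearings: weight 6+6+2=14, value 45+51+66=162
- sack of grain+box of bearings+bale of cotton: weight 6+2+3=11, value 51+66+27=144
- spool of cable+box of bearings+bale of cotton: weight 6+2+3=11, value 45+66+27=138
- case of wine+box of bearings+bale of cotton: weight 9+2+3=14, value 30+66+27=123
Best: $162.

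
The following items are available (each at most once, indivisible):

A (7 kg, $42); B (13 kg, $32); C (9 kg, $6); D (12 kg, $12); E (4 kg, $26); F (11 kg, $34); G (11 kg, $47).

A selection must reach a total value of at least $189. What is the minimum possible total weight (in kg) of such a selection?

Subsets with value ≥ 189, sorted by total weight:
- A+B+D+E+F+G: weight 58, value 193
- A+B+C+D+E+F+G: weight 67, value 199
Minimum weight: 58 kg.

58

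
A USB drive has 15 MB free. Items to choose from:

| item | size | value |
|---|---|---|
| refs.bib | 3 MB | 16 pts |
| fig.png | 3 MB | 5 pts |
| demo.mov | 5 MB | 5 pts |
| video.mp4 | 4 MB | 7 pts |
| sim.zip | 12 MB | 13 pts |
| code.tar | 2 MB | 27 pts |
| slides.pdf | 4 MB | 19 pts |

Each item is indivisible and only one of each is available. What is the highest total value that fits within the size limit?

69 pts

Check high-value combinations within 15 MB:
- refs.bib+video.mp4+code.tar+slides.pdf: size 3+4+2+4=13, value 16+7+27+19=69
- refs.bib+fig.png+code.tar+slides.pdf: size 3+3+2+4=12, value 16+5+27+19=67
- refs.bib+demo.mov+code.tar+slides.pdf: size 3+5+2+4=14, value 16+5+27+19=67
- refs.bib+code.tar+slides.pdf: size 3+2+4=9, value 16+27+19=62
- fig.png+video.mp4+code.tar+slides.pdf: size 3+4+2+4=13, value 5+7+27+19=58
Best: 69 pts.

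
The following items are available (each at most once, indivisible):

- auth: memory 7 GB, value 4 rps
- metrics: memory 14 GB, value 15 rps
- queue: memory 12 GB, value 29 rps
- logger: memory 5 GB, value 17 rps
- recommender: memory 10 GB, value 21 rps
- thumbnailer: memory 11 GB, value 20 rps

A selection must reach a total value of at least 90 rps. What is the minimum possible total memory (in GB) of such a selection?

Subsets with value ≥ 90, sorted by total memory:
- auth+queue+logger+recommender+thumbnailer: memory 45, value 91
- metrics+queue+logger+recommender+thumbnailer: memory 52, value 102
- auth+metrics+queue+logger+recommender+thumbnailer: memory 59, value 106
Minimum memory: 45 GB.

45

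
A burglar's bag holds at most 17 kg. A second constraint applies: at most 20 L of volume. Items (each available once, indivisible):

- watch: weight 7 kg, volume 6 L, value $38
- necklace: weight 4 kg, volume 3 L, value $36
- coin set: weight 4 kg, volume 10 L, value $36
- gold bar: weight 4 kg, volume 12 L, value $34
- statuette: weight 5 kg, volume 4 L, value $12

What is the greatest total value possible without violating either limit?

Feasible sets respecting both limits:
- watch+necklace+coin set: weight 15, volume 19, value 110
- watch+necklace+statuette: weight 16, volume 13, value 86
- watch+coin set+statuette: weight 16, volume 20, value 86
Best: $110.

$110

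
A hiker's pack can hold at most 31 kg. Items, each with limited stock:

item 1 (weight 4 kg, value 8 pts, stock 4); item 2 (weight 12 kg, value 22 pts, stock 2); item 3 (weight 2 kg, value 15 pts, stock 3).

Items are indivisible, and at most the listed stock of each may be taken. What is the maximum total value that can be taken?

91 pts

Top feasible selections:
- 3×item 1 + 1×item 2 + 3×item 3: weight 30, value 91
- 2×item 2 + 3×item 3: weight 30, value 89
- 2×item 1 + 1×item 2 + 3×item 3: weight 26, value 83
- 4×item 1 + 3×item 3: weight 22, value 77
Best: 91 pts.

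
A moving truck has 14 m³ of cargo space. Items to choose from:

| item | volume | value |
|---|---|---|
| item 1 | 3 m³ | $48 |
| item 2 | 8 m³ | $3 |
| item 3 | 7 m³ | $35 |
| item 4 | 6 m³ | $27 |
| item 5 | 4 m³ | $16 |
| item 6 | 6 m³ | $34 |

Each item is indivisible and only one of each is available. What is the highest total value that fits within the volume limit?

Check high-value combinations within 14 m³:
- item 1+item 3+item 5: volume 3+7+4=14, value 48+35+16=99
- item 1+item 5+item 6: volume 3+4+6=13, value 48+16+34=98
- item 1+item 4+item 5: volume 3+6+4=13, value 48+27+16=91
- item 1+item 3: volume 3+7=10, value 48+35=83
Best: $99.

$99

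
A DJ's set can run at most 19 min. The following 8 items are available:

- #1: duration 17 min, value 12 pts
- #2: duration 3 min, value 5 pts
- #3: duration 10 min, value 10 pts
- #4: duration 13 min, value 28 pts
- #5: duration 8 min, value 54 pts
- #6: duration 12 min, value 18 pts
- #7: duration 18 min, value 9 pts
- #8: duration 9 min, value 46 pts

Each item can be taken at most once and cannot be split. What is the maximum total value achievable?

100 pts

Check high-value combinations within 19 min:
- #5+#8: duration 8+9=17, value 54+46=100
- #3+#5: duration 10+8=18, value 10+54=64
- #2+#5: duration 3+8=11, value 5+54=59
- #3+#8: duration 10+9=19, value 10+46=56
- #5: duration 8, value 54
Best: 100 pts.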